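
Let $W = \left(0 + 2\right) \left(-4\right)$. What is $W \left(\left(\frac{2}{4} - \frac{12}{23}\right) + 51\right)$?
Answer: $- \frac{9380}{23} \approx -407.83$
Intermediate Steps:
$W = -8$ ($W = 2 \left(-4\right) = -8$)
$W \left(\left(\frac{2}{4} - \frac{12}{23}\right) + 51\right) = - 8 \left(\left(\frac{2}{4} - \frac{12}{23}\right) + 51\right) = - 8 \left(\left(2 \cdot \frac{1}{4} - \frac{12}{23}\right) + 51\right) = - 8 \left(\left(\frac{1}{2} - \frac{12}{23}\right) + 51\right) = - 8 \left(- \frac{1}{46} + 51\right) = \left(-8\right) \frac{2345}{46} = - \frac{9380}{23}$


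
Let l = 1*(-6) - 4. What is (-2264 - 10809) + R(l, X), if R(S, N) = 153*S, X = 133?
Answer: -14603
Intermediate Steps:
l = -10 (l = -6 - 4 = -10)
(-2264 - 10809) + R(l, X) = (-2264 - 10809) + 153*(-10) = -13073 - 1530 = -14603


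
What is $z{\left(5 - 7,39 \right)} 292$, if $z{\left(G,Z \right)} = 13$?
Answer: $3796$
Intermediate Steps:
$z{\left(5 - 7,39 \right)} 292 = 13 \cdot 292 = 3796$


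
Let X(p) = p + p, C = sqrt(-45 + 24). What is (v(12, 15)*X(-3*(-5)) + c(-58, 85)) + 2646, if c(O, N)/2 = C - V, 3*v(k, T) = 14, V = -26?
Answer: 2838 + 2*I*sqrt(21) ≈ 2838.0 + 9.1651*I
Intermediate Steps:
v(k, T) = 14/3 (v(k, T) = (1/3)*14 = 14/3)
C = I*sqrt(21) (C = sqrt(-21) = I*sqrt(21) ≈ 4.5826*I)
X(p) = 2*p
c(O, N) = 52 + 2*I*sqrt(21) (c(O, N) = 2*(I*sqrt(21) - 1*(-26)) = 2*(I*sqrt(21) + 26) = 2*(26 + I*sqrt(21)) = 52 + 2*I*sqrt(21))
(v(12, 15)*X(-3*(-5)) + c(-58, 85)) + 2646 = (14*(2*(-3*(-5)))/3 + (52 + 2*I*sqrt(21))) + 2646 = (14*(2*15)/3 + (52 + 2*I*sqrt(21))) + 2646 = ((14/3)*30 + (52 + 2*I*sqrt(21))) + 2646 = (140 + (52 + 2*I*sqrt(21))) + 2646 = (192 + 2*I*sqrt(21)) + 2646 = 2838 + 2*I*sqrt(21)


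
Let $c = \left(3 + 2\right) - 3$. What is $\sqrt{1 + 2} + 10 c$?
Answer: $20 + \sqrt{3} \approx 21.732$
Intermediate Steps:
$c = 2$ ($c = 5 - 3 = 2$)
$\sqrt{1 + 2} + 10 c = \sqrt{1 + 2} + 10 \cdot 2 = \sqrt{3} + 20 = 20 + \sqrt{3}$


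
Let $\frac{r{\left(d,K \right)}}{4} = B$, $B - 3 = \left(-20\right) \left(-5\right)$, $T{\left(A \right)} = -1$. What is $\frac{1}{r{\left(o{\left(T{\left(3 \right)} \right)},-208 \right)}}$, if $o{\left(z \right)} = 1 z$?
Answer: $\frac{1}{412} \approx 0.0024272$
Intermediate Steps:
$o{\left(z \right)} = z$
$B = 103$ ($B = 3 - -100 = 3 + 100 = 103$)
$r{\left(d,K \right)} = 412$ ($r{\left(d,K \right)} = 4 \cdot 103 = 412$)
$\frac{1}{r{\left(o{\left(T{\left(3 \right)} \right)},-208 \right)}} = \frac{1}{412}$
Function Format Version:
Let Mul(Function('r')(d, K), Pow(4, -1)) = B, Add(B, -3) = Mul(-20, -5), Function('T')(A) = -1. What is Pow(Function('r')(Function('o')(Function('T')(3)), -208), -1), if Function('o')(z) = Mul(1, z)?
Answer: Rational(1, 412) ≈ 0.0024272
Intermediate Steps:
Function('o')(z) = z
B = 103 (B = Add(3, Mul(-20, -5)) = Add(3, 100) = 103)
Function('r')(d, K) = 412 (Function('r')(d, K) = Mul(4, 103) = 412)
Pow(Function('r')(Function('o')(Function('T')(3)), -208), -1) = Pow(412, -1) = Rational(1, 412)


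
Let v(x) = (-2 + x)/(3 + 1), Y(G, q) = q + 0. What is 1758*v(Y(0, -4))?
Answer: -2637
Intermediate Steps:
Y(G, q) = q
v(x) = -1/2 + x/4 (v(x) = (-2 + x)/4 = (-2 + x)*(1/4) = -1/2 + x/4)
1758*v(Y(0, -4)) = 1758*(-1/2 + (1/4)*(-4)) = 1758*(-1/2 - 1) = 1758*(-3/2) = -2637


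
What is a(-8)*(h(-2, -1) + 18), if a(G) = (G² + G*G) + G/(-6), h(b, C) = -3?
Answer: 1940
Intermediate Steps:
a(G) = 2*G² - G/6 (a(G) = (G² + G²) + G*(-⅙) = 2*G² - G/6)
a(-8)*(h(-2, -1) + 18) = ((⅙)*(-8)*(-1 + 12*(-8)))*(-3 + 18) = ((⅙)*(-8)*(-1 - 96))*15 = ((⅙)*(-8)*(-97))*15 = (388/3)*15 = 1940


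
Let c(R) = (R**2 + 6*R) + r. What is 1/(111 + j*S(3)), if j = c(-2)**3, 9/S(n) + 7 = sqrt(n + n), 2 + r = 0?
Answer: 22591/31838601 - 1000*sqrt(6)/10612867 ≈ 0.00047874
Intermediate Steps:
r = -2 (r = -2 + 0 = -2)
c(R) = -2 + R**2 + 6*R (c(R) = (R**2 + 6*R) - 2 = -2 + R**2 + 6*R)
S(n) = 9/(-7 + sqrt(2)*sqrt(n)) (S(n) = 9/(-7 + sqrt(n + n)) = 9/(-7 + sqrt(2*n)) = 9/(-7 + sqrt(2)*sqrt(n)))
j = -1000 (j = (-2 + (-2)**2 + 6*(-2))**3 = (-2 + 4 - 12)**3 = (-10)**3 = -1000)
1/(111 + j*S(3)) = 1/(111 - 9000/(-7 + sqrt(2)*sqrt(3))) = 1/(111 - 9000/(-7 + sqrt(6)))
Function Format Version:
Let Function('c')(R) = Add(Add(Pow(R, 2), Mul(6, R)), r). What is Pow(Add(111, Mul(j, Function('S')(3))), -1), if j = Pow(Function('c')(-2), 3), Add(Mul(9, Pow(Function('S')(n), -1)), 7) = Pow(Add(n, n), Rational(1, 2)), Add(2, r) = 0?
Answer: Add(Rational(22591, 31838601), Mul(Rational(-1000, 10612867), Pow(6, Rational(1, 2)))) ≈ 0.00047874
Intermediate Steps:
r = -2 (r = Add(-2, 0) = -2)
Function('c')(R) = Add(-2, Pow(R, 2), Mul(6, R)) (Function('c')(R) = Add(Add(Pow(R, 2), Mul(6, R)), -2) = Add(-2, Pow(R, 2), Mul(6, R)))
Function('S')(n) = Mul(9, Pow(Add(-7, Mul(Pow(2, Rational(1, 2)), Pow(n, Rational(1, 2)))), -1)) (Function('S')(n) = Mul(9, Pow(Add(-7, Pow(Add(n, n), Rational(1, 2))), -1)) = Mul(9, Pow(Add(-7, Pow(Mul(2, n), Rational(1, 2))), -1)) = Mul(9, Pow(Add(-7, Mul(Pow(2, Rational(1, 2)), Pow(n, Rational(1, 2)))), -1)))
j = -1000 (j = Pow(Add(-2, Pow(-2, 2), Mul(6, -2)), 3) = Pow(Add(-2, 4, -12), 3) = Pow(-10, 3) = -1000)
Pow(Add(111, Mul(j, Function('S')(3))), -1) = Pow(Add(111, Mul(-1000, Mul(9, Pow(Add(-7, Mul(Pow(2, Rational(1, 2)), Pow(3, Rational(1, 2)))), -1)))), -1) = Pow(Add(111, Mul(-1000, Mul(9, Pow(Add(-7, Pow(6, Rational(1, 2))), -1)))), -1) = Pow(Add(111, Mul(-9000, Pow(Add(-7, Pow(6, Rational(1, 2))), -1))), -1)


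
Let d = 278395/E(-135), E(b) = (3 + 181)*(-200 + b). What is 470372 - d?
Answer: 5798801695/12328 ≈ 4.7038e+5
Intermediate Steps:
E(b) = -36800 + 184*b (E(b) = 184*(-200 + b) = -36800 + 184*b)
d = -55679/12328 (d = 278395/(-36800 + 184*(-135)) = 278395/(-36800 - 24840) = 278395/(-61640) = 278395*(-1/61640) = -55679/12328 ≈ -4.5165)
470372 - d = 470372 - 1*(-55679/12328) = 470372 + 55679/12328 = 5798801695/12328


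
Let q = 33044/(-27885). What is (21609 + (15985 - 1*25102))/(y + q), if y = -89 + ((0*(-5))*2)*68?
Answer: -31667220/228619 ≈ -138.52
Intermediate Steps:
q = -3004/2535 (q = 33044*(-1/27885) = -3004/2535 ≈ -1.1850)
y = -89 (y = -89 + (0*2)*68 = -89 + 0*68 = -89 + 0 = -89)
(21609 + (15985 - 1*25102))/(y + q) = (21609 + (15985 - 1*25102))/(-89 - 3004/2535) = (21609 + (15985 - 25102))/(-228619/2535) = (21609 - 9117)*(-2535/228619) = 12492*(-2535/228619) = -31667220/228619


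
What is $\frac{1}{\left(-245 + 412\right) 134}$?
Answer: $\frac{1}{22378} \approx 4.4687 \cdot 10^{-5}$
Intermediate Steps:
$\frac{1}{\left(-245 + 412\right) 134} = \frac{1}{167 \cdot 134} = \frac{1}{22378}$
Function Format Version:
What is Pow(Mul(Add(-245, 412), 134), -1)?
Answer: Rational(1, 22378) ≈ 4.4687e-5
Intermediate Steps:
Pow(Mul(Add(-245, 412), 134), -1) = Pow(Mul(167, 134), -1) = Pow(22378, -1) = Rational(1, 22378)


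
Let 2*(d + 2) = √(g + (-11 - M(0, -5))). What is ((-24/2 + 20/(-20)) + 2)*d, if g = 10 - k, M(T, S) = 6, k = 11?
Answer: 22 - 33*I*√2/2 ≈ 22.0 - 23.335*I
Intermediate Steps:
g = -1 (g = 10 - 1*11 = 10 - 11 = -1)
d = -2 + 3*I*√2/2 (d = -2 + √(-1 + (-11 - 1*6))/2 = -2 + √(-1 + (-11 - 6))/2 = -2 + √(-1 - 17)/2 = -2 + √(-18)/2 = -2 + (3*I*√2)/2 = -2 + 3*I*√2/2 ≈ -2.0 + 2.1213*I)
((-24/2 + 20/(-20)) + 2)*d = ((-24/2 + 20/(-20)) + 2)*(-2 + 3*I*√2/2) = ((-24*½ + 20*(-1/20)) + 2)*(-2 + 3*I*√2/2) = ((-12 - 1) + 2)*(-2 + 3*I*√2/2) = (-13 + 2)*(-2 + 3*I*√2/2) = -11*(-2 + 3*I*√2/2) = 22 - 33*I*√2/2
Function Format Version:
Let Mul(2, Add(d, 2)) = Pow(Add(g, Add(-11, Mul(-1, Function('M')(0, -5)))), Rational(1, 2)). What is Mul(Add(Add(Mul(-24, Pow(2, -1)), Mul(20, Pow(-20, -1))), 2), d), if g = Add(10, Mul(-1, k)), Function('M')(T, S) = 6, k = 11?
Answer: Add(22, Mul(Rational(-33, 2), I, Pow(2, Rational(1, 2)))) ≈ Add(22.000, Mul(-23.335, I))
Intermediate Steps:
g = -1 (g = Add(10, Mul(-1, 11)) = Add(10, -11) = -1)
d = Add(-2, Mul(Rational(3, 2), I, Pow(2, Rational(1, 2)))) (d = Add(-2, Mul(Rational(1, 2), Pow(Add(-1, Add(-11, Mul(-1, 6))), Rational(1, 2)))) = Add(-2, Mul(Rational(1, 2), Pow(Add(-1, Add(-11, -6)), Rational(1, 2)))) = Add(-2, Mul(Rational(1, 2), Pow(Add(-1, -17), Rational(1, 2)))) = Add(-2, Mul(Rational(1, 2), Pow(-18, Rational(1, 2)))) = Add(-2, Mul(Rational(1, 2), Mul(3, I, Pow(2, Rational(1, 2))))) = Add(-2, Mul(Rational(3, 2), I, Pow(2, Rational(1, 2)))) ≈ Add(-2.0000, Mul(2.1213, I)))
Mul(Add(Add(Mul(-24, Pow(2, -1)), Mul(20, Pow(-20, -1))), 2), d) = Mul(Add(Add(Mul(-24, Pow(2, -1)), Mul(20, Pow(-20, -1))), 2), Add(-2, Mul(Rational(3, 2), I, Pow(2, Rational(1, 2))))) = Mul(Add(Add(Mul(-24, Rational(1, 2)), Mul(20, Rational(-1, 20))), 2), Add(-2, Mul(Rational(3, 2), I, Pow(2, Rational(1, 2))))) = Mul(Add(Add(-12, -1), 2), Add(-2, Mul(Rational(3, 2), I, Pow(2, Rational(1, 2))))) = Mul(Add(-13, 2), Add(-2, Mul(Rational(3, 2), I, Pow(2, Rational(1, 2))))) = Mul(-11, Add(-2, Mul(Rational(3, 2), I, Pow(2, Rational(1, 2))))) = Add(22, Mul(Rational(-33, 2), I, Pow(2, Rational(1, 2))))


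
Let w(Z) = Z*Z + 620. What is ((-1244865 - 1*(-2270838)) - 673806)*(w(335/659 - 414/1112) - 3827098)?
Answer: -180912380698770084199113/134251891216 ≈ -1.3476e+12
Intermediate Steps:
w(Z) = 620 + Z**2 (w(Z) = Z**2 + 620 = 620 + Z**2)
((-1244865 - 1*(-2270838)) - 673806)*(w(335/659 - 414/1112) - 3827098) = ((-1244865 - 1*(-2270838)) - 673806)*((620 + (335/659 - 414/1112)**2) - 3827098) = ((-1244865 + 2270838) - 673806)*((620 + (335*(1/659) - 414*1/1112)**2) - 3827098) = (1025973 - 673806)*((620 + (335/659 - 207/556)**2) - 3827098) = 352167*((620 + (49847/366404)**2) - 3827098) = 352167*((620 + 2484723409/134251891216) - 3827098) = 352167*(83238657277329/134251891216 - 3827098) = 352167*(-513711905711693839/134251891216) = -180912380698770084199113/134251891216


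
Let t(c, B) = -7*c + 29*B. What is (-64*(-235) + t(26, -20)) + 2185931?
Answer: 2200209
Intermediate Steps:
(-64*(-235) + t(26, -20)) + 2185931 = (-64*(-235) + (-7*26 + 29*(-20))) + 2185931 = (15040 + (-182 - 580)) + 2185931 = (15040 - 762) + 2185931 = 14278 + 2185931 = 2200209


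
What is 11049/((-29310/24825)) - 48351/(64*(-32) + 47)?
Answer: -12165332747/1303318 ≈ -9334.1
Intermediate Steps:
11049/((-29310/24825)) - 48351/(64*(-32) + 47) = 11049/((-29310*1/24825)) - 48351/(-2048 + 47) = 11049/(-1954/1655) - 48351/(-2001) = 11049*(-1655/1954) - 48351*(-1/2001) = -18286095/1954 + 16117/667 = -12165332747/1303318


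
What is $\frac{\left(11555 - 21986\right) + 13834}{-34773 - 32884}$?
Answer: $- \frac{3403}{67657} \approx -0.050298$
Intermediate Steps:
$\frac{\left(11555 - 21986\right) + 13834}{-34773 - 32884} = \frac{\left(11555 - 21986\right) + 13834}{-67657} = \left(-10431 + 13834\right) \left(- \frac{1}{67657}\right) = 3403 \left(- \frac{1}{67657}\right) = - \frac{3403}{67657}$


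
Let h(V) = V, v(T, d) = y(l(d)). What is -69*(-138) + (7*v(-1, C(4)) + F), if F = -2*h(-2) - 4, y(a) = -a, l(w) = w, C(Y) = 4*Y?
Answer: 9410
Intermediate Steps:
v(T, d) = -d
F = 0 (F = -2*(-2) - 4 = 4 - 4 = 0)
-69*(-138) + (7*v(-1, C(4)) + F) = -69*(-138) + (7*(-4*4) + 0) = 9522 + (7*(-1*16) + 0) = 9522 + (7*(-16) + 0) = 9522 + (-112 + 0) = 9522 - 112 = 9410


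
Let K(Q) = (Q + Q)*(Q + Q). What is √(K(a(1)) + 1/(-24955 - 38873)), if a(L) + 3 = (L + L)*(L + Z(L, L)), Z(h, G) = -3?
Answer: √2464526539/3546 ≈ 14.000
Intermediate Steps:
a(L) = -3 + 2*L*(-3 + L) (a(L) = -3 + (L + L)*(L - 3) = -3 + (2*L)*(-3 + L) = -3 + 2*L*(-3 + L))
K(Q) = 4*Q² (K(Q) = (2*Q)*(2*Q) = 4*Q²)
√(K(a(1)) + 1/(-24955 - 38873)) = √(4*(-3 - 6*1 + 2*1²)² + 1/(-24955 - 38873)) = √(4*(-3 - 6 + 2*1)² + 1/(-63828)) = √(4*(-3 - 6 + 2)² - 1/63828) = √(4*(-7)² - 1/63828) = √(4*49 - 1/63828) = √(196 - 1/63828) = √(12510287/63828) = √2464526539/3546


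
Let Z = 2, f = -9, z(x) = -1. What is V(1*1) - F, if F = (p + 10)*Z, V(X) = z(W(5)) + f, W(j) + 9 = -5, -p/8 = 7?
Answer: 82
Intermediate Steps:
p = -56 (p = -8*7 = -56)
W(j) = -14 (W(j) = -9 - 5 = -14)
V(X) = -10 (V(X) = -1 - 9 = -10)
F = -92 (F = (-56 + 10)*2 = -46*2 = -92)
V(1*1) - F = -10 - 1*(-92) = -10 + 92 = 82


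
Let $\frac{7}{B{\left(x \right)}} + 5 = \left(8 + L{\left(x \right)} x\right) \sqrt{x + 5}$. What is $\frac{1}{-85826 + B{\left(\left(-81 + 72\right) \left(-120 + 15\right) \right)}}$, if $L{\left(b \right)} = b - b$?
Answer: $- \frac{5216075115}{447674859816031} - \frac{280 \sqrt{38}}{447674859816031} \approx -1.1651 \cdot 10^{-5}$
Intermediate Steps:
$L{\left(b \right)} = 0$
$B{\left(x \right)} = \frac{7}{-5 + 8 \sqrt{5 + x}}$ ($B{\left(x \right)} = \frac{7}{-5 + \left(8 + 0 x\right) \sqrt{x + 5}} = \frac{7}{-5 + \left(8 + 0\right) \sqrt{5 + x}} = \frac{7}{-5 + 8 \sqrt{5 + x}}$)
$\frac{1}{-85826 + B{\left(\left(-81 + 72\right) \left(-120 + 15\right) \right)}} = \frac{1}{-85826 + \frac{7}{-5 + 8 \sqrt{5 + \left(-81 + 72\right) \left(-120 + 15\right)}}} = \frac{1}{-85826 + \frac{7}{-5 + 8 \sqrt{5 - -945}}} = \frac{1}{-85826 + \frac{7}{-5 + 8 \sqrt{5 + 945}}} = \frac{1}{-85826 + \frac{7}{-5 + 8 \sqrt{950}}} = \frac{1}{-85826 + \frac{7}{-5 + 8 \cdot 5 \sqrt{38}}} = \frac{1}{-85826 + \frac{7}{-5 + 40 \sqrt{38}}}$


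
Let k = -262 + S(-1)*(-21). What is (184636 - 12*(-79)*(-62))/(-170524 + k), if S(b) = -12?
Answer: -8990/12181 ≈ -0.73803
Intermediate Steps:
k = -10 (k = -262 - 12*(-21) = -262 + 252 = -10)
(184636 - 12*(-79)*(-62))/(-170524 + k) = (184636 - 12*(-79)*(-62))/(-170524 - 10) = (184636 + 948*(-62))/(-170534) = (184636 - 58776)*(-1/170534) = 125860*(-1/170534) = -8990/12181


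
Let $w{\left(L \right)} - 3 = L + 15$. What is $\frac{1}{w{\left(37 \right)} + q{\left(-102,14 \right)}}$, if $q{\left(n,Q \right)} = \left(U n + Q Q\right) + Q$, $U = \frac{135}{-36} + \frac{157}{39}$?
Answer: $\frac{26}{6159} \approx 0.0042215$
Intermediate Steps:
$U = \frac{43}{156}$ ($U = 135 \left(- \frac{1}{36}\right) + 157 \cdot \frac{1}{39} = - \frac{15}{4} + \frac{157}{39} = \frac{43}{156} \approx 0.27564$)
$q{\left(n,Q \right)} = Q + Q^{2} + \frac{43 n}{156}$ ($q{\left(n,Q \right)} = \left(\frac{43 n}{156} + Q Q\right) + Q = \left(\frac{43 n}{156} + Q^{2}\right) + Q = \left(Q^{2} + \frac{43 n}{156}\right) + Q = Q + Q^{2} + \frac{43 n}{156}$)
$w{\left(L \right)} = 18 + L$ ($w{\left(L \right)} = 3 + \left(L + 15\right) = 3 + \left(15 + L\right) = 18 + L$)
$\frac{1}{w{\left(37 \right)} + q{\left(-102,14 \right)}} = \frac{1}{\left(18 + 37\right) + \left(14 + 14^{2} + \frac{43}{156} \left(-102\right)\right)} = \frac{1}{55 + \left(14 + 196 - \frac{731}{26}\right)} = \frac{1}{55 + \frac{4729}{26}} = \frac{1}{\frac{6159}{26}} = \frac{26}{6159}$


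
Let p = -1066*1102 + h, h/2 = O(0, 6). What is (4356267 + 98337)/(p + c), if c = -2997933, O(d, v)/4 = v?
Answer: -4454604/4172617 ≈ -1.0676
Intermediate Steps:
O(d, v) = 4*v
h = 48 (h = 2*(4*6) = 2*24 = 48)
p = -1174684 (p = -1066*1102 + 48 = -1174732 + 48 = -1174684)
(4356267 + 98337)/(p + c) = (4356267 + 98337)/(-1174684 - 2997933) = 4454604/(-4172617) = 4454604*(-1/4172617) = -4454604/4172617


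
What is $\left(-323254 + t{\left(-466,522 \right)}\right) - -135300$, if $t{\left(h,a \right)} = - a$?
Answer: $-188476$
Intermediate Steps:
$\left(-323254 + t{\left(-466,522 \right)}\right) - -135300 = \left(-323254 - 522\right) - -135300 = \left(-323254 - 522\right) + 135300 = -323776 + 135300 = -188476$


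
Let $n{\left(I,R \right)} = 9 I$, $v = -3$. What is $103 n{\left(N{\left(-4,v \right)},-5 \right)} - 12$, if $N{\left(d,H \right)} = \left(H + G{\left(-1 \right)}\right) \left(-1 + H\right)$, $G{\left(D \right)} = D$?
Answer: $14820$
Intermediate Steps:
$N{\left(d,H \right)} = \left(-1 + H\right)^{2}$ ($N{\left(d,H \right)} = \left(H - 1\right) \left(-1 + H\right) = \left(-1 + H\right) \left(-1 + H\right) = \left(-1 + H\right)^{2}$)
$103 n{\left(N{\left(-4,v \right)},-5 \right)} - 12 = 103 \cdot 9 \left(1 + \left(-3\right)^{2} - -6\right) - 12 = 103 \cdot 9 \left(1 + 9 + 6\right) - 12 = 103 \cdot 9 \cdot 16 - 12 = 103 \cdot 144 - 12 = 14832 - 12 = 14820$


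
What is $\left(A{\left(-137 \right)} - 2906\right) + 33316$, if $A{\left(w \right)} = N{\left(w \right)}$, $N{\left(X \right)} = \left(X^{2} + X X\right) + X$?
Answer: $67811$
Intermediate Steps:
$N{\left(X \right)} = X + 2 X^{2}$ ($N{\left(X \right)} = \left(X^{2} + X^{2}\right) + X = 2 X^{2} + X = X + 2 X^{2}$)
$A{\left(w \right)} = w \left(1 + 2 w\right)$
$\left(A{\left(-137 \right)} - 2906\right) + 33316 = \left(- 137 \left(1 + 2 \left(-137\right)\right) - 2906\right) + 33316 = \left(- 137 \left(1 - 274\right) - 2906\right) + 33316 = \left(\left(-137\right) \left(-273\right) - 2906\right) + 33316 = \left(37401 - 2906\right) + 33316 = 34495 + 33316 = 67811$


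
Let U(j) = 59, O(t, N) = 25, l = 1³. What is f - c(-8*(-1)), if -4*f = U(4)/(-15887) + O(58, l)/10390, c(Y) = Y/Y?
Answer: -132009577/132052744 ≈ -0.99967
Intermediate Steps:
l = 1
c(Y) = 1
f = 43167/132052744 (f = -(59/(-15887) + 25/10390)/4 = -(59*(-1/15887) + 25*(1/10390))/4 = -(-59/15887 + 5/2078)/4 = -¼*(-43167/33013186) = 43167/132052744 ≈ 0.00032689)
f - c(-8*(-1)) = 43167/132052744 - 1*1 = 43167/132052744 - 1 = -132009577/132052744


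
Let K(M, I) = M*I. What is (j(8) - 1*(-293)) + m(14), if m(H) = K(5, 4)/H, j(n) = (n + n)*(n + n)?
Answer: 3853/7 ≈ 550.43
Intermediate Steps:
K(M, I) = I*M
j(n) = 4*n² (j(n) = (2*n)*(2*n) = 4*n²)
m(H) = 20/H (m(H) = (4*5)/H = 20/H)
(j(8) - 1*(-293)) + m(14) = (4*8² - 1*(-293)) + 20/14 = (4*64 + 293) + 20*(1/14) = (256 + 293) + 10/7 = 549 + 10/7 = 3853/7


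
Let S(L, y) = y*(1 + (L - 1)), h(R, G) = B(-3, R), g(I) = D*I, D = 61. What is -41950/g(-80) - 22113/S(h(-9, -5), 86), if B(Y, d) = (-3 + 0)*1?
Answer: 1978909/20984 ≈ 94.306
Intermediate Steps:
B(Y, d) = -3 (B(Y, d) = -3*1 = -3)
g(I) = 61*I
h(R, G) = -3
S(L, y) = L*y (S(L, y) = y*(1 + (-1 + L)) = y*L = L*y)
-41950/g(-80) - 22113/S(h(-9, -5), 86) = -41950/(61*(-80)) - 22113/((-3*86)) = -41950/(-4880) - 22113/(-258) = -41950*(-1/4880) - 22113*(-1/258) = 4195/488 + 7371/86 = 1978909/20984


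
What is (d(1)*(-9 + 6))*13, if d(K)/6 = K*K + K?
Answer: -468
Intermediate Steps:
d(K) = 6*K + 6*K² (d(K) = 6*(K*K + K) = 6*(K² + K) = 6*(K + K²) = 6*K + 6*K²)
(d(1)*(-9 + 6))*13 = ((6*1*(1 + 1))*(-9 + 6))*13 = ((6*1*2)*(-3))*13 = (12*(-3))*13 = -36*13 = -468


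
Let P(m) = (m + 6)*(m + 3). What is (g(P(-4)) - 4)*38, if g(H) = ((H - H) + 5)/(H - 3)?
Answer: -190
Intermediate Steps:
P(m) = (3 + m)*(6 + m) (P(m) = (6 + m)*(3 + m) = (3 + m)*(6 + m))
g(H) = 5/(-3 + H) (g(H) = (0 + 5)/(-3 + H) = 5/(-3 + H))
(g(P(-4)) - 4)*38 = (5/(-3 + (18 + (-4)**2 + 9*(-4))) - 4)*38 = (5/(-3 + (18 + 16 - 36)) - 4)*38 = (5/(-3 - 2) - 4)*38 = (5/(-5) - 4)*38 = (5*(-1/5) - 4)*38 = (-1 - 4)*38 = -5*38 = -190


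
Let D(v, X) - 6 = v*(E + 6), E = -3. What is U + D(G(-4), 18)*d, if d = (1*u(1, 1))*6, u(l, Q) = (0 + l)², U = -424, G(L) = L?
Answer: -460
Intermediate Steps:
D(v, X) = 6 + 3*v (D(v, X) = 6 + v*(-3 + 6) = 6 + v*3 = 6 + 3*v)
u(l, Q) = l²
d = 6 (d = (1*1²)*6 = (1*1)*6 = 1*6 = 6)
U + D(G(-4), 18)*d = -424 + (6 + 3*(-4))*6 = -424 + (6 - 12)*6 = -424 - 6*6 = -424 - 36 = -460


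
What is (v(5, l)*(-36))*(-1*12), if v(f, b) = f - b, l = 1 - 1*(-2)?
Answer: 864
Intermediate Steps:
l = 3 (l = 1 + 2 = 3)
(v(5, l)*(-36))*(-1*12) = ((5 - 1*3)*(-36))*(-1*12) = ((5 - 3)*(-36))*(-12) = (2*(-36))*(-12) = -72*(-12) = 864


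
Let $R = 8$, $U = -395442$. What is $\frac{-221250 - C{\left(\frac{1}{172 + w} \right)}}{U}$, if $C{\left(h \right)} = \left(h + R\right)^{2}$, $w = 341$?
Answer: $\frac{58242992275}{104068075698} \approx 0.55966$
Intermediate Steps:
$C{\left(h \right)} = \left(8 + h\right)^{2}$ ($C{\left(h \right)} = \left(h + 8\right)^{2} = \left(8 + h\right)^{2}$)
$\frac{-221250 - C{\left(\frac{1}{172 + w} \right)}}{U} = \frac{-221250 - \left(8 + \frac{1}{172 + 341}\right)^{2}}{-395442} = \left(-221250 - \left(8 + \frac{1}{513}\right)^{2}\right) \left(- \frac{1}{395442}\right) = \left(-221250 - \left(\frac{4105}{513}\right)^{2}\right) \left(- \frac{1}{395442}\right) = \left(-221250 - \frac{16851025}{263169}\right) \left(- \frac{1}{395442}\right) = \left(- \frac{58242992275}{263169}\right) \left(- \frac{1}{395442}\right) = \frac{58242992275}{104068075698}$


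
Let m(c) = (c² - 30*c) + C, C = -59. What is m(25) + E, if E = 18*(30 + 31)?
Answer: 914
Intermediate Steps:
m(c) = -59 + c² - 30*c (m(c) = (c² - 30*c) - 59 = -59 + c² - 30*c)
E = 1098 (E = 18*61 = 1098)
m(25) + E = (-59 + 25² - 30*25) + 1098 = (-59 + 625 - 750) + 1098 = -184 + 1098 = 914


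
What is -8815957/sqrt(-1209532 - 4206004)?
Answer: 8815957*I*sqrt(338471)/1353884 ≈ 3788.3*I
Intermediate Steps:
-8815957/sqrt(-1209532 - 4206004) = -8815957*(-I*sqrt(338471)/1353884) = -(-8815957)*I*sqrt(338471)/1353884 = 8815957*I*sqrt(338471)/1353884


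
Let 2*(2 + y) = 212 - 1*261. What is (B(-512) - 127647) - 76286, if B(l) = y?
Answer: -407919/2 ≈ -2.0396e+5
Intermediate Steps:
y = -53/2 (y = -2 + (212 - 1*261)/2 = -2 + (212 - 261)/2 = -2 + (1/2)*(-49) = -2 - 49/2 = -53/2 ≈ -26.500)
B(l) = -53/2
(B(-512) - 127647) - 76286 = (-53/2 - 127647) - 76286 = -255347/2 - 76286 = -407919/2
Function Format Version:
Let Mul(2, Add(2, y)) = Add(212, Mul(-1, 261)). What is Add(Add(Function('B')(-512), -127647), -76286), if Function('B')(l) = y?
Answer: Rational(-407919, 2) ≈ -2.0396e+5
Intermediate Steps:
y = Rational(-53, 2) (y = Add(-2, Mul(Rational(1, 2), Add(212, Mul(-1, 261)))) = Add(-2, Mul(Rational(1, 2), Add(212, -261))) = Add(-2, Mul(Rational(1, 2), -49)) = Add(-2, Rational(-49, 2)) = Rational(-53, 2) ≈ -26.500)
Function('B')(l) = Rational(-53, 2)
Add(Add(Function('B')(-512), -127647), -76286) = Add(Add(Rational(-53, 2), -127647), -76286) = Add(Rational(-255347, 2), -76286) = Rational(-407919, 2)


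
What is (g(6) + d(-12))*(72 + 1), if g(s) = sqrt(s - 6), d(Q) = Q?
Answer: -876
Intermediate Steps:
g(s) = sqrt(-6 + s)
(g(6) + d(-12))*(72 + 1) = (sqrt(-6 + 6) - 12)*(72 + 1) = (sqrt(0) - 12)*73 = (0 - 12)*73 = -12*73 = -876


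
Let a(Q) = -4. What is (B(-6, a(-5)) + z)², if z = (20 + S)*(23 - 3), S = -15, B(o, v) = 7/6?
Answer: 368449/36 ≈ 10235.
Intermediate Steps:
B(o, v) = 7/6 (B(o, v) = 7*(⅙) = 7/6)
z = 100 (z = (20 - 15)*(23 - 3) = 5*20 = 100)
(B(-6, a(-5)) + z)² = (7/6 + 100)² = (607/6)² = 368449/36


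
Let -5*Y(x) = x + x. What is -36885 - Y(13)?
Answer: -184399/5 ≈ -36880.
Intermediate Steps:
Y(x) = -2*x/5 (Y(x) = -(x + x)/5 = -2*x/5)
-36885 - Y(13) = -36885 - (-2)*13/5 = -36885 - 1*(-26/5) = -36885 + 26/5 = -184399/5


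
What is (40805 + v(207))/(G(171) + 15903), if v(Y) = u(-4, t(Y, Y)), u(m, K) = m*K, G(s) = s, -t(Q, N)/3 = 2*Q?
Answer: 45773/16074 ≈ 2.8476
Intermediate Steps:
t(Q, N) = -6*Q
u(m, K) = K*m
v(Y) = 24*Y (v(Y) = -6*Y*(-4) = 24*Y)
(40805 + v(207))/(G(171) + 15903) = (40805 + 24*207)/(171 + 15903) = (40805 + 4968)/16074 = 45773*(1/16074) = 45773/16074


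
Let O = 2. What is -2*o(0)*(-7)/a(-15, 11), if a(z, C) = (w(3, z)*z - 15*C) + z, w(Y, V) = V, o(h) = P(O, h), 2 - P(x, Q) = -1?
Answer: 14/15 ≈ 0.93333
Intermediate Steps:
P(x, Q) = 3 (P(x, Q) = 2 - 1*(-1) = 2 + 1 = 3)
o(h) = 3
a(z, C) = z + z² - 15*C (a(z, C) = (z*z - 15*C) + z = (z² - 15*C) + z = z + z² - 15*C)
-2*o(0)*(-7)/a(-15, 11) = -2*3*(-7)/(-15 + (-15)² - 15*11) = -(-42)/(-15 + 225 - 165) = -(-42)/45 = -2*(-7/15) = 14/15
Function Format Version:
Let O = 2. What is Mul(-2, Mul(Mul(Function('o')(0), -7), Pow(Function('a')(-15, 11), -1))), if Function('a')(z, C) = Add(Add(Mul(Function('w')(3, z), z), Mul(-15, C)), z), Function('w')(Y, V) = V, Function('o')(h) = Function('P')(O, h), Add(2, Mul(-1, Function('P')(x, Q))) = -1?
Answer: Rational(14, 15) ≈ 0.93333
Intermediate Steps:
Function('P')(x, Q) = 3 (Function('P')(x, Q) = Add(2, Mul(-1, -1)) = Add(2, 1) = 3)
Function('o')(h) = 3
Function('a')(z, C) = Add(z, Pow(z, 2), Mul(-15, C)) (Function('a')(z, C) = Add(Add(Mul(z, z), Mul(-15, C)), z) = Add(Add(Pow(z, 2), Mul(-15, C)), z) = Add(z, Pow(z, 2), Mul(-15, C)))
Mul(-2, Mul(Mul(Function('o')(0), -7), Pow(Function('a')(-15, 11), -1))) = Mul(-2, Mul(Mul(3, -7), Pow(Add(-15, Pow(-15, 2), Mul(-15, 11)), -1))) = Mul(-2, Mul(-21, Pow(Add(-15, 225, -165), -1))) = Mul(-2, Mul(-21, Pow(45, -1))) = Mul(-2, Mul(-21, Rational(1, 45))) = Mul(-2, Rational(-7, 15)) = Rational(14, 15)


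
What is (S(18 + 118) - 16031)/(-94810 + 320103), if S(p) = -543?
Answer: -16574/225293 ≈ -0.073566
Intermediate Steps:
(S(18 + 118) - 16031)/(-94810 + 320103) = (-543 - 16031)/(-94810 + 320103) = -16574/225293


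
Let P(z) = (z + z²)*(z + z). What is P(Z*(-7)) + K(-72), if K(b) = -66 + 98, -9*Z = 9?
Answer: 816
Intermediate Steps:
Z = -1 (Z = -⅑*9 = -1)
K(b) = 32
P(z) = 2*z*(z + z²) (P(z) = (z + z²)*(2*z) = 2*z*(z + z²))
P(Z*(-7)) + K(-72) = 2*(-1*(-7))²*(1 - 1*(-7)) + 32 = 2*7²*(1 + 7) + 32 = 2*49*8 + 32 = 784 + 32 = 816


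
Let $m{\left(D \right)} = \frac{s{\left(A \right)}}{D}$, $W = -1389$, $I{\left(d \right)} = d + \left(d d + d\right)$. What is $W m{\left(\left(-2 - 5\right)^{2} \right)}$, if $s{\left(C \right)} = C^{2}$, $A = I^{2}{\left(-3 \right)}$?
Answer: $- \frac{112509}{49} \approx -2296.1$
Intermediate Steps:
$I{\left(d \right)} = d^{2} + 2 d$ ($I{\left(d \right)} = d + \left(d^{2} + d\right) = d + \left(d + d^{2}\right) = d^{2} + 2 d$)
$A = 9$ ($A = \left(- 3 \left(2 - 3\right)\right)^{2} = \left(\left(-3\right) \left(-1\right)\right)^{2} = 3^{2} = 9$)
$m{\left(D \right)} = \frac{81}{D}$ ($m{\left(D \right)} = \frac{9^{2}}{D} = \frac{81}{D}$)
$W m{\left(\left(-2 - 5\right)^{2} \right)} = - 1389 \frac{81}{\left(-2 - 5\right)^{2}} = - 1389 \frac{81}{\left(-7\right)^{2}} = - 1389 \cdot \frac{81}{49} = - 1389 \cdot 81 \cdot \frac{1}{49} = \left(-1389\right) \frac{81}{49} = - \frac{112509}{49}$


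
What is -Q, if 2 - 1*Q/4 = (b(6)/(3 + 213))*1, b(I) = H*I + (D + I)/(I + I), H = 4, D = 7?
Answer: -4883/648 ≈ -7.5355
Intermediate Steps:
b(I) = 4*I + (7 + I)/(2*I) (b(I) = 4*I + (7 + I)/(I + I) = 4*I + (7 + I)/((2*I)) = 4*I + (7 + I)*(1/(2*I)) = 4*I + (7 + I)/(2*I))
Q = 4883/648 (Q = 8 - 4*((½)*(7 + 6*(1 + 8*6))/6)/(3 + 213) = 8 - 4*((½)*(⅙)*(7 + 6*(1 + 48)))/216 = 8 - 4*((½)*(⅙)*(7 + 6*49))*(1/216) = 8 - 4*((½)*(⅙)*(7 + 294))*(1/216) = 8 - 4*((½)*(⅙)*301)*(1/216) = 8 - 4*(301/12)*(1/216) = 8 - 301/648 = 4883/648 ≈ 7.5355)
-Q = -1*4883/648 = -4883/648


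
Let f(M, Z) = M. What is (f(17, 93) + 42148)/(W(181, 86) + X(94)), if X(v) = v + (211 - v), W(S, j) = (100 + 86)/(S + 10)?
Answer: 8053515/40487 ≈ 198.92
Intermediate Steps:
W(S, j) = 186/(10 + S)
X(v) = 211
(f(17, 93) + 42148)/(W(181, 86) + X(94)) = (17 + 42148)/(186/(10 + 181) + 211) = 42165/(186/191 + 211) = 42165/(40487/191) = 42165*(191/40487) = 8053515/40487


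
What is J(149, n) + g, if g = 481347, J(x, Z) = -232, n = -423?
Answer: 481115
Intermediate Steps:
J(149, n) + g = -232 + 481347 = 481115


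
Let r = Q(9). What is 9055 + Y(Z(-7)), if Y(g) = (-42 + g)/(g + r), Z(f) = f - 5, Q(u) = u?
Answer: 9073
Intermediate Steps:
r = 9
Z(f) = -5 + f
Y(g) = (-42 + g)/(9 + g) (Y(g) = (-42 + g)/(g + 9) = (-42 + g)/(9 + g))
9055 + Y(Z(-7)) = 9055 + (-42 + (-5 - 7))/(9 + (-5 - 7)) = 9055 + (-42 - 12)/(9 - 12) = 9055 - 54/(-3) = 9055 - ⅓*(-54) = 9055 + 18 = 9073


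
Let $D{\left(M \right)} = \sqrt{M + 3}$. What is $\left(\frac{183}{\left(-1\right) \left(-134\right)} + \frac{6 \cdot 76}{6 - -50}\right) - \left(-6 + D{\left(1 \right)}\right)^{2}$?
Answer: $- \frac{6089}{938} \approx -6.4915$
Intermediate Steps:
$D{\left(M \right)} = \sqrt{3 + M}$
$\left(\frac{183}{\left(-1\right) \left(-134\right)} + \frac{6 \cdot 76}{6 - -50}\right) - \left(-6 + D{\left(1 \right)}\right)^{2} = \left(\frac{183}{\left(-1\right) \left(-134\right)} + \frac{6 \cdot 76}{6 - -50}\right) - \left(-6 + \sqrt{3 + 1}\right)^{2} = \left(\frac{183}{134} + \frac{456}{6 + 50}\right) - \left(-6 + \sqrt{4}\right)^{2} = \left(183 \cdot \frac{1}{134} + \frac{456}{56}\right) - \left(-6 + 2\right)^{2} = \left(\frac{183}{134} + 456 \cdot \frac{1}{56}\right) - \left(-4\right)^{2} = \left(\frac{183}{134} + \frac{57}{7}\right) - 16 = \frac{8919}{938} - 16 = - \frac{6089}{938}$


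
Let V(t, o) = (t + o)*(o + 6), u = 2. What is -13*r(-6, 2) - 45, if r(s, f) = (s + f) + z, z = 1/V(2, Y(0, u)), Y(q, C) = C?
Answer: 211/32 ≈ 6.5938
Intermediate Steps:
V(t, o) = (6 + o)*(o + t) (V(t, o) = (o + t)*(6 + o) = (6 + o)*(o + t))
z = 1/32 (z = 1/(2² + 6*2 + 6*2 + 2*2) = 1/(4 + 12 + 12 + 4) = 1/32 ≈ 0.031250)
r(s, f) = 1/32 + f + s (r(s, f) = (s + f) + 1/32 = (f + s) + 1/32 = 1/32 + f + s)
-13*r(-6, 2) - 45 = -13*(1/32 + 2 - 6) - 45 = -13*(-127/32) - 45 = 1651/32 - 45 = 211/32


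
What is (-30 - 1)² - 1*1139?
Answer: -178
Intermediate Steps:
(-30 - 1)² - 1*1139 = (-31)² - 1139 = 961 - 1139 = -178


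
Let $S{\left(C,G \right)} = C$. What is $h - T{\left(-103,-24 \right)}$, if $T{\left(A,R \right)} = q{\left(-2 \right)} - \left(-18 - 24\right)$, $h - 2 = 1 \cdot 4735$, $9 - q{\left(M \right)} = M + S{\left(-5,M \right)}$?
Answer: $4679$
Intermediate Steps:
$q{\left(M \right)} = 14 - M$ ($q{\left(M \right)} = 9 - \left(M - 5\right) = 9 - \left(-5 + M\right) = 14 - M$)
$h = 4737$ ($h = 2 + 1 \cdot 4735 = 2 + 4735 = 4737$)
$T{\left(A,R \right)} = 58$ ($T{\left(A,R \right)} = \left(14 - -2\right) - \left(-18 - 24\right) = \left(14 + 2\right) - \left(-18 - 24\right) = 16 - -42 = 16 + 42 = 58$)
$h - T{\left(-103,-24 \right)} = 4737 - 58 = 4679$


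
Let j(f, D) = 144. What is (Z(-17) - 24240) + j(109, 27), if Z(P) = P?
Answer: -24113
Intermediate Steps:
(Z(-17) - 24240) + j(109, 27) = (-17 - 24240) + 144 = -24257 + 144 = -24113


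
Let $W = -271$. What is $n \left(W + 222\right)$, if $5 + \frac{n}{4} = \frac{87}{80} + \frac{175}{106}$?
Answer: $\frac{469861}{1060} \approx 443.27$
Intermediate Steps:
$n = - \frac{9589}{1060}$ ($n = -20 + 4 \left(\frac{87}{80} + \frac{175}{106}\right) = -20 + 4 \cdot \frac{11611}{4240} = -20 + \frac{11611}{1060} = - \frac{9589}{1060} \approx -9.0462$)
$n \left(W + 222\right) = - \frac{9589 \left(-271 + 222\right)}{1060} = \left(- \frac{9589}{1060}\right) \left(-49\right) = \frac{469861}{1060}$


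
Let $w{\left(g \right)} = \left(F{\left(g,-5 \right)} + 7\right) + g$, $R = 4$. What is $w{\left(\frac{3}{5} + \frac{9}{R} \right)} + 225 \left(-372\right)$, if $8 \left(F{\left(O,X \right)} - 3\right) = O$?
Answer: $- \frac{13389887}{160} \approx -83687.0$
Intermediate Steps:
$F{\left(O,X \right)} = 3 + \frac{O}{8}$
$w{\left(g \right)} = 10 + \frac{9 g}{8}$ ($w{\left(g \right)} = \left(\left(3 + \frac{g}{8}\right) + 7\right) + g = \left(10 + \frac{g}{8}\right) + g = 10 + \frac{9 g}{8}$)
$w{\left(\frac{3}{5} + \frac{9}{R} \right)} + 225 \left(-372\right) = \left(10 + \frac{9 \left(\frac{3}{5} + \frac{9}{4}\right)}{8}\right) + 225 \left(-372\right) = \left(10 + \frac{9 \left(3 \cdot \frac{1}{5} + 9 \cdot \frac{1}{4}\right)}{8}\right) - 83700 = \left(10 + \frac{9 \left(\frac{3}{5} + \frac{9}{4}\right)}{8}\right) - 83700 = \left(10 + \frac{9}{8} \cdot \frac{57}{20}\right) - 83700 = \left(10 + \frac{513}{160}\right) - 83700 = \frac{2113}{160} - 83700 = - \frac{13389887}{160}$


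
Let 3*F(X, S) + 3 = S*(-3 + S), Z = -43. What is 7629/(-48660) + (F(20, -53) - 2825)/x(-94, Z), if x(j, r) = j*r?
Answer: -60104309/98341860 ≈ -0.61118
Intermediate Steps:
F(X, S) = -1 + S*(-3 + S)/3 (F(X, S) = -1 + (S*(-3 + S))/3 = -1 + S*(-3 + S)/3)
7629/(-48660) + (F(20, -53) - 2825)/x(-94, Z) = 7629/(-48660) + ((-1 - 1*(-53) + (⅓)*(-53)²) - 2825)/((-94*(-43))) = 7629*(-1/48660) + ((-1 + 53 + (⅓)*2809) - 2825)/4042 = -2543/16220 + ((-1 + 53 + 2809/3) - 2825)*(1/4042) = -2543/16220 + (2965/3 - 2825)*(1/4042) = -2543/16220 - 5510/3*1/4042 = -2543/16220 - 2755/6063 = -60104309/98341860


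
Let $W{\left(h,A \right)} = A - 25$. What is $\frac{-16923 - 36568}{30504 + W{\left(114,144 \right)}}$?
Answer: $- \frac{53491}{30623} \approx -1.7468$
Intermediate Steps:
$W{\left(h,A \right)} = -25 + A$
$\frac{-16923 - 36568}{30504 + W{\left(114,144 \right)}} = \frac{-16923 - 36568}{30504 + \left(-25 + 144\right)} = - \frac{53491}{30504 + 119} = - \frac{53491}{30623}$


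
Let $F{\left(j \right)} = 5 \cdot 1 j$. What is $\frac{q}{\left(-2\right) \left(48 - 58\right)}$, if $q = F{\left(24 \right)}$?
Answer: $6$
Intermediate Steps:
$F{\left(j \right)} = 5 j$
$q = 120$ ($q = 5 \cdot 24 = 120$)
$\frac{q}{\left(-2\right) \left(48 - 58\right)} = \frac{120}{\left(-2\right) \left(48 - 58\right)} = \frac{120}{\left(-2\right) \left(-10\right)} = \frac{120}{20} = 120 \cdot \frac{1}{20} = 6$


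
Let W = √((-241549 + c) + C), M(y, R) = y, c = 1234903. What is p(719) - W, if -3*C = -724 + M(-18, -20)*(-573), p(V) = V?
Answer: 719 - 2*√2227854/3 ≈ -276.07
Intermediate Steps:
C = -9590/3 (C = -(-724 - 18*(-573))/3 = -(-724 + 10314)/3 = -⅓*9590 = -9590/3 ≈ -3196.7)
W = 2*√2227854/3 (W = √((-241549 + 1234903) - 9590/3) = √(993354 - 9590/3) = √(2970472/3) = 2*√2227854/3 ≈ 995.07)
p(719) - W = 719 - 2*√2227854/3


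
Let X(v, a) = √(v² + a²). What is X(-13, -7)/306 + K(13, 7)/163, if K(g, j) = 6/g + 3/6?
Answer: 25/4238 + √218/306 ≈ 0.054150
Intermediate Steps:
X(v, a) = √(a² + v²)
K(g, j) = ½ + 6/g (K(g, j) = 6/g + 3*(⅙) = 6/g + ½ = ½ + 6/g)
X(-13, -7)/306 + K(13, 7)/163 = √((-7)² + (-13)²)/306 + ((½)*(12 + 13)/13)/163 = √(49 + 169)*(1/306) + ((½)*(1/13)*25)*(1/163) = √218*(1/306) + (25/26)*(1/163) = √218/306 + 25/4238 = 25/4238 + √218/306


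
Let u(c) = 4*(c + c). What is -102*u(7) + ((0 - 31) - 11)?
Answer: -5754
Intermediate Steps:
u(c) = 8*c (u(c) = 4*(2*c) = 8*c)
-102*u(7) + ((0 - 31) - 11) = -816*7 + ((0 - 31) - 11) = -102*56 + (-31 - 11) = -5712 - 42 = -5754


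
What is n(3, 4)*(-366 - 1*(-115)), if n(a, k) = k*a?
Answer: -3012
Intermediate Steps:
n(a, k) = a*k
n(3, 4)*(-366 - 1*(-115)) = (3*4)*(-366 - 1*(-115)) = 12*(-366 + 115) = 12*(-251) = -3012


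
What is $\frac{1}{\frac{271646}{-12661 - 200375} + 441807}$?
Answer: $\frac{106518}{47060262203} \approx 2.2634 \cdot 10^{-6}$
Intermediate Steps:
$\frac{1}{\frac{271646}{-12661 - 200375} + 441807} = \frac{1}{\frac{271646}{-213036} + 441807} = \frac{1}{271646 \left(- \frac{1}{213036}\right) + 441807} = \frac{1}{- \frac{135823}{106518} + 441807} = \frac{1}{\frac{47060262203}{106518}} = \frac{106518}{47060262203}$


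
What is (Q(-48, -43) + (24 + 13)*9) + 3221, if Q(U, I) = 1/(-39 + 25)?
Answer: 49755/14 ≈ 3553.9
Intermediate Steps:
Q(U, I) = -1/14 (Q(U, I) = 1/(-14) = -1/14)
(Q(-48, -43) + (24 + 13)*9) + 3221 = (-1/14 + (24 + 13)*9) + 3221 = (-1/14 + 37*9) + 3221 = (-1/14 + 333) + 3221 = 4661/14 + 3221 = 49755/14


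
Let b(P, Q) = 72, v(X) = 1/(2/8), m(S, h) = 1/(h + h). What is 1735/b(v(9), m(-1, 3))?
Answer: 1735/72 ≈ 24.097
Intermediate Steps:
m(S, h) = 1/(2*h)
v(X) = 4 (v(X) = 1/(2*(1/8)) = 1/(1/4) = 4)
1735/b(v(9), m(-1, 3)) = 1735/72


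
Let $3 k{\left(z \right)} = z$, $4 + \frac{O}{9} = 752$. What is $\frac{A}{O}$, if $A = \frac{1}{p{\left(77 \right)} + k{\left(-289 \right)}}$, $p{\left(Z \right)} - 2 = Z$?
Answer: $- \frac{1}{116688} \approx -8.5699 \cdot 10^{-6}$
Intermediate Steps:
$O = 6732$ ($O = -36 + 9 \cdot 752 = -36 + 6768 = 6732$)
$p{\left(Z \right)} = 2 + Z$
$k{\left(z \right)} = \frac{z}{3}$
$A = - \frac{3}{52}$ ($A = \frac{1}{\left(2 + 77\right) + \frac{1}{3} \left(-289\right)} = \frac{1}{79 - \frac{289}{3}} = \frac{1}{- \frac{52}{3}} = - \frac{3}{52} \approx -0.057692$)
$\frac{A}{O} = - \frac{3}{52 \cdot 6732} = \left(- \frac{3}{52}\right) \frac{1}{6732} = - \frac{1}{116688}$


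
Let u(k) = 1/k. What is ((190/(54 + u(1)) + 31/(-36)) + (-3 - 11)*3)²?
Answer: 243516025/156816 ≈ 1552.9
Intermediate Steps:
((190/(54 + u(1)) + 31/(-36)) + (-3 - 11)*3)² = ((190/(54 + 1/1) + 31/(-36)) + (-3 - 11)*3)² = ((190/(54 + 1) + 31*(-1/36)) - 14*3)² = ((190/55 - 31/36) - 42)² = ((190*(1/55) - 31/36) - 42)² = ((38/11 - 31/36) - 42)² = (1027/396 - 42)² = (-15605/396)² = 243516025/156816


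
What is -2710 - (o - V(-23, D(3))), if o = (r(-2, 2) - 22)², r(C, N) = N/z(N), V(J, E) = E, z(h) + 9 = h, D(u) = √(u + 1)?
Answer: -157028/49 ≈ -3204.7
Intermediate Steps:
D(u) = √(1 + u)
z(h) = -9 + h
r(C, N) = N/(-9 + N)
o = 24336/49 (o = (2/(-9 + 2) - 22)² = (2/(-7) - 22)² = (2*(-⅐) - 22)² = (-2/7 - 22)² = (-156/7)² = 24336/49 ≈ 496.65)
-2710 - (o - V(-23, D(3))) = -2710 - (24336/49 - √(1 + 3)) = -2710 - (24336/49 - √4) = -2710 - (24336/49 - 1*2) = -2710 - (24336/49 - 2) = -2710 - 1*24238/49 = -2710 - 24238/49 = -157028/49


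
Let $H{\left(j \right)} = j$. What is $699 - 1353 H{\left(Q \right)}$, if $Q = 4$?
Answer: $-4713$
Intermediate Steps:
$699 - 1353 H{\left(Q \right)} = 699 - 5412 = -4713$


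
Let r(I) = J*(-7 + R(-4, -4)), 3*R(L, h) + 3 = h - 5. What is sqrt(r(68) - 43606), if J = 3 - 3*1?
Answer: I*sqrt(43606) ≈ 208.82*I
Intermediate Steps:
R(L, h) = -8/3 + h/3 (R(L, h) = -1 + (h - 5)/3 = -1 + (-5 + h)/3 = -1 + (-5/3 + h/3) = -8/3 + h/3)
J = 0 (J = 3 - 3 = 0)
r(I) = 0 (r(I) = 0*(-7 + (-8/3 + (1/3)*(-4))) = 0*(-7 + (-8/3 - 4/3)) = 0*(-7 - 4) = 0*(-11) = 0)
sqrt(r(68) - 43606) = sqrt(0 - 43606) = sqrt(-43606) = I*sqrt(43606)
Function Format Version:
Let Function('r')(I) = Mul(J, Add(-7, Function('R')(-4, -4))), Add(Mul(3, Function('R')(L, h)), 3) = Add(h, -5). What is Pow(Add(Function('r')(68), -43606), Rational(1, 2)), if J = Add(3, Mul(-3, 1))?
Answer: Mul(I, Pow(43606, Rational(1, 2))) ≈ Mul(208.82, I)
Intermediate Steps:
Function('R')(L, h) = Add(Rational(-8, 3), Mul(Rational(1, 3), h)) (Function('R')(L, h) = Add(-1, Mul(Rational(1, 3), Add(h, -5))) = Add(-1, Mul(Rational(1, 3), Add(-5, h))) = Add(-1, Add(Rational(-5, 3), Mul(Rational(1, 3), h))) = Add(Rational(-8, 3), Mul(Rational(1, 3), h)))
J = 0 (J = Add(3, -3) = 0)
Function('r')(I) = 0 (Function('r')(I) = Mul(0, Add(-7, Add(Rational(-8, 3), Mul(Rational(1, 3), -4)))) = Mul(0, Add(-7, Add(Rational(-8, 3), Rational(-4, 3)))) = Mul(0, Add(-7, -4)) = Mul(0, -11) = 0)
Pow(Add(Function('r')(68), -43606), Rational(1, 2)) = Pow(Add(0, -43606), Rational(1, 2)) = Pow(-43606, Rational(1, 2)) = Mul(I, Pow(43606, Rational(1, 2)))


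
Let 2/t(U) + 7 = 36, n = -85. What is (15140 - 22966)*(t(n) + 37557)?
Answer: -8523727030/29 ≈ -2.9392e+8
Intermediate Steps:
t(U) = 2/29 (t(U) = 2/(-7 + 36) = 2/29)
(15140 - 22966)*(t(n) + 37557) = (15140 - 22966)*(2/29 + 37557) = -7826*1089155/29 = -8523727030/29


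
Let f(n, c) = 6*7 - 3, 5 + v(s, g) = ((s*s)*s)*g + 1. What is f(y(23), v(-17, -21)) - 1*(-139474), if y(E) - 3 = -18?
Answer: 139513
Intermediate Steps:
y(E) = -15 (y(E) = 3 - 18 = -15)
v(s, g) = -4 + g*s³ (v(s, g) = -5 + (((s*s)*s)*g + 1) = -5 + ((s²*s)*g + 1) = -5 + (s³*g + 1) = -5 + (g*s³ + 1) = -5 + (1 + g*s³) = -4 + g*s³)
f(n, c) = 39 (f(n, c) = 42 - 3 = 39)
f(y(23), v(-17, -21)) - 1*(-139474) = 39 - 1*(-139474) = 39 + 139474 = 139513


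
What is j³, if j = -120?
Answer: -1728000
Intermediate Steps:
j³ = (-120)³ = -1728000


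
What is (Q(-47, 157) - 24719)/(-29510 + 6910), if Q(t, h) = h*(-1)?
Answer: 6219/5650 ≈ 1.1007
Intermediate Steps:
Q(t, h) = -h
(Q(-47, 157) - 24719)/(-29510 + 6910) = (-1*157 - 24719)/(-29510 + 6910) = (-157 - 24719)/(-22600) = -24876*(-1/22600) = 6219/5650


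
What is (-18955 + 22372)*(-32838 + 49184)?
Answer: 55854282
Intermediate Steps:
(-18955 + 22372)*(-32838 + 49184) = 3417*16346 = 55854282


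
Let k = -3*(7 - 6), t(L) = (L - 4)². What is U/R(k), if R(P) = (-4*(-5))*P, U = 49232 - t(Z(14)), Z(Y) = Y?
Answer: -12283/15 ≈ -818.87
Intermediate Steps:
t(L) = (-4 + L)²
k = -3 (k = -3*1 = -3)
U = 49132 (U = 49232 - (-4 + 14)² = 49232 - 1*10² = 49232 - 1*100 = 49232 - 100 = 49132)
R(P) = 20*P
U/R(k) = 49132/((20*(-3))) = 49132/(-60) = 49132*(-1/60) = -12283/15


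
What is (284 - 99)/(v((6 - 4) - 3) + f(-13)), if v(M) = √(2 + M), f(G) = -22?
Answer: -185/21 ≈ -8.8095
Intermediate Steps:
(284 - 99)/(v((6 - 4) - 3) + f(-13)) = (284 - 99)/(√(2 + ((6 - 4) - 3)) - 22) = 185/(√(2 + (2 - 3)) - 22) = 185/(√(2 - 1) - 22) = 185/(√1 - 22) = 185/(1 - 22) = 185/(-21) = 185*(-1/21) = -185/21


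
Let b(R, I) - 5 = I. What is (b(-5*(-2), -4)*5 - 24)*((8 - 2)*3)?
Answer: -342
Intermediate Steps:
b(R, I) = 5 + I
(b(-5*(-2), -4)*5 - 24)*((8 - 2)*3) = ((5 - 4)*5 - 24)*((8 - 2)*3) = (1*5 - 24)*(6*3) = (5 - 24)*18 = -19*18 = -342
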